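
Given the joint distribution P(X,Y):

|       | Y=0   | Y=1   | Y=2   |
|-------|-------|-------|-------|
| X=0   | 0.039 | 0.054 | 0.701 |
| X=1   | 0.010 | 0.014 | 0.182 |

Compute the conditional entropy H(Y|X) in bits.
0.6354 bits

H(Y|X) = H(X,Y) - H(X)

H(X,Y) = -Σ_{x,y} P(x,y) log₂ P(x,y). Per-cell terms -P(x,y)·log₂P(x,y):
  X=0: 0.18253, 0.22739, 0.35927
  X=1: 0.06644, 0.08622, 0.44735
Sum of the 6 terms: H(X,Y) = 1.3692 bits

Marginal of X (row sums):
  P(X=0) = 0.039 + 0.054 + 0.701 = 0.794
  P(X=1) = 0.010 + 0.014 + 0.182 = 0.206
H(X) = -[0.794·log₂(0.794) + 0.206·log₂(0.206)]
  = 0.26423 + 0.46953 = 0.7338 bits

H(Y|X) = H(X,Y) - H(X) = 1.3692 - 0.7338 = 0.6354 bits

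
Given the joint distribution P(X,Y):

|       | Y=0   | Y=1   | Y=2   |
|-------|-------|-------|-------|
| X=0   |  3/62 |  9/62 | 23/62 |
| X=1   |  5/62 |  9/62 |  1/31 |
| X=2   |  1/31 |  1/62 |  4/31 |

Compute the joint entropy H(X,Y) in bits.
2.6402 bits

H(X,Y) = -Σ_{x,y} P(x,y) log₂ P(x,y). Per-cell terms -P(x,y)·log₂P(x,y):
  X=0: 0.2114, 0.4042, 0.5307
  X=1: 0.2929, 0.4042, 0.1598
  X=2: 0.1598, 0.0960, 0.3812
Sum of the 9 terms: H(X,Y) = 2.6402 bits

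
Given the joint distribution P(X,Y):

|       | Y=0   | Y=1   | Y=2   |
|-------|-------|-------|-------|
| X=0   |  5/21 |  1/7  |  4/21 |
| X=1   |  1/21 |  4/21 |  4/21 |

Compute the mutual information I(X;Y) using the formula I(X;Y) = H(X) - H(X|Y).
0.0901 bits

I(X;Y) = H(X) - H(X|Y)

Marginal of X (row sums):
  P(X=0) = 5/21 + 1/7 + 4/21 = 4/7
  P(X=1) = 1/21 + 4/21 + 4/21 = 3/7
H(X) = -[(4/7)·log₂(4/7) + (3/7)·log₂(3/7)]
  = 0.4613 + 0.5239 = 0.9852 bits

Marginal of Y (column sums):
  P(Y=0) = 5/21 + 1/21 = 2/7
  P(Y=1) = 1/7 + 4/21 = 1/3
  P(Y=2) = 4/21 + 4/21 = 8/21
H(X|Y) = Σ_y P(y)·H(X|Y=y):
  Y=0: P(Y=0) = 2/7, P(X|Y=0) = (5/6, 1/6) → H(X|Y=0) = 0.6500
  Y=1: P(Y=1) = 1/3, P(X|Y=1) = (3/7, 4/7) → H(X|Y=1) = 0.9852
  Y=2: P(Y=2) = 8/21, P(X|Y=2) = (1/2, 1/2) → H(X|Y=2) = 1.0000
H(X|Y) = (2/7)·0.6500 + (1/3)·0.9852 + (8/21)·1.0000 = 0.8951 bits

I(X;Y) = H(X) - H(X|Y) = 0.9852 - 0.8951 = 0.0901 bits

Cross-check via I(X;Y) = H(X) + H(Y) - H(X,Y): computing H(Y) from the column sums and H(X,Y) from the 6 cells in the same way gives H(Y) = 1.5751 bits and H(X,Y) = 2.4702 bits, so
I(X;Y) = 0.9852 + 1.5751 - 2.4702 = 0.0901 bits ✓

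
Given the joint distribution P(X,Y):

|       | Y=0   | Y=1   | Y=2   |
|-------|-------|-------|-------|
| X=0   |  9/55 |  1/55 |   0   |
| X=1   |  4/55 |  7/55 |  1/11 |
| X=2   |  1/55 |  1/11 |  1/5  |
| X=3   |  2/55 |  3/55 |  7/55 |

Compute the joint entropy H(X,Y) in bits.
3.1657 bits

H(X,Y) = -Σ_{x,y} P(x,y) log₂ P(x,y). Per-cell terms -P(x,y)·log₂P(x,y):
  X=0: 0.4273, 0.1051, 0.0000
  X=1: 0.2750, 0.3785, 0.3145
  X=2: 0.1051, 0.3145, 0.4644
  X=3: 0.1739, 0.2289, 0.3785
  (cells with P = 0 contribute 0)
Sum of the 12 terms: H(X,Y) = 3.1657 bits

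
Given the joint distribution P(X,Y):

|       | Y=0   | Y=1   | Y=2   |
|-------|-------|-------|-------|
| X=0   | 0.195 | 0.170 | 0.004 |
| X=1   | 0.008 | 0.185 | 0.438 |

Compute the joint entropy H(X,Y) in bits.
1.9541 bits

H(X,Y) = -Σ_{x,y} P(x,y) log₂ P(x,y). Per-cell terms -P(x,y)·log₂P(x,y):
  X=0: 0.45990, 0.43459, 0.03186
  X=1: 0.05573, 0.45036, 0.52166
Sum of the 6 terms: H(X,Y) = 1.9541 bits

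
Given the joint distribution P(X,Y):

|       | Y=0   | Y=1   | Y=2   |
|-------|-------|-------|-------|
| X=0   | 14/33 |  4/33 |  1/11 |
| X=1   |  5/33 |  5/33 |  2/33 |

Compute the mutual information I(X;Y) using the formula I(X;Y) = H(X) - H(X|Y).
0.0495 bits

I(X;Y) = H(X) - H(X|Y)

Marginal of X (row sums):
  P(X=0) = 14/33 + 4/33 + 1/11 = 7/11
  P(X=1) = 5/33 + 5/33 + 2/33 = 4/11
H(X) = -[(7/11)·log₂(7/11) + (4/11)·log₂(4/11)]
  = 0.41496 + 0.53070 = 0.94566 bits

Marginal of Y (column sums):
  P(Y=0) = 14/33 + 5/33 = 19/33
  P(Y=1) = 4/33 + 5/33 = 3/11
  P(Y=2) = 1/11 + 2/33 = 5/33
H(X|Y) = Σ_y P(y)·H(X|Y=y):
  Y=0: P(Y=0) = 19/33, P(X|Y=0) = (14/19, 5/19) → H(X|Y=0) = 0.83147
  Y=1: P(Y=1) = 3/11, P(X|Y=1) = (4/9, 5/9) → H(X|Y=1) = 0.99108
  Y=2: P(Y=2) = 5/33, P(X|Y=2) = (3/5, 2/5) → H(X|Y=2) = 0.97095
H(X|Y) = (19/33)·0.83147 + (3/11)·0.99108 + (5/33)·0.97095 = 0.89613 bits

I(X;Y) = H(X) - H(X|Y) = 0.94566 - 0.89613 = 0.0495 bits

Cross-check via I(X;Y) = H(X) + H(Y) - H(X,Y): computing H(Y) from the column sums and H(X,Y) from the 6 cells in the same way gives H(Y) = 1.38229 bits and H(X,Y) = 2.27842 bits, so
I(X;Y) = 0.94566 + 1.38229 - 2.27842 = 0.0495 bits ✓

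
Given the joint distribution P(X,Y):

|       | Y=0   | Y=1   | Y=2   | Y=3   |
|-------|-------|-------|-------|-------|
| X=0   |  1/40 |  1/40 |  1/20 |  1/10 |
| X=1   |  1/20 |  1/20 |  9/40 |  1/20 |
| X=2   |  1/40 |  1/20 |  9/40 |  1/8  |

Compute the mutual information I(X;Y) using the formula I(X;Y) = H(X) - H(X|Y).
0.0838 bits

I(X;Y) = H(X) - H(X|Y)

Marginal of X (row sums):
  P(X=0) = 1/40 + 1/40 + 1/20 + 1/10 = 1/5
  P(X=1) = 1/20 + 1/20 + 9/40 + 1/20 = 3/8
  P(X=2) = 1/40 + 1/20 + 9/40 + 1/8 = 17/40
H(X) = -[(1/5)·log₂(1/5) + (3/8)·log₂(3/8) + (17/40)·log₂(17/40)]
  = 0.464386 + 0.530639 + 0.524648 = 1.51967 bits

Marginal of Y (column sums):
  P(Y=0) = 1/40 + 1/20 + 1/40 = 1/10
  P(Y=1) = 1/40 + 1/20 + 1/20 = 1/8
  P(Y=2) = 1/20 + 9/40 + 9/40 = 1/2
  P(Y=3) = 1/10 + 1/20 + 1/8 = 11/40
H(X|Y) = Σ_y P(y)·H(X|Y=y):
  Y=0: P(Y=0) = 1/10, P(X|Y=0) = (1/4, 1/2, 1/4) → H(X|Y=0) = 1.500000
  Y=1: P(Y=1) = 1/8, P(X|Y=1) = (1/5, 2/5, 2/5) → H(X|Y=1) = 1.521928
  Y=2: P(Y=2) = 1/2, P(X|Y=2) = (1/10, 9/20, 9/20) → H(X|Y=2) = 1.368996
  Y=3: P(Y=3) = 11/40, P(X|Y=3) = (4/11, 2/11, 5/11) → H(X|Y=3) = 1.494919
H(X|Y) = (1/10)·1.500000 + (1/8)·1.521928 + (1/2)·1.368996 + (11/40)·1.494919 = 1.43584 bits

I(X;Y) = H(X) - H(X|Y) = 1.51967 - 1.43584 = 0.0838 bits

Cross-check via I(X;Y) = H(X) + H(Y) - H(X,Y): computing H(Y) from the column sums and H(X,Y) from the 12 cells in the same way gives H(Y) = 1.71938 bits and H(X,Y) = 3.15522 bits, so
I(X;Y) = 1.51967 + 1.71938 - 3.15522 = 0.0838 bits ✓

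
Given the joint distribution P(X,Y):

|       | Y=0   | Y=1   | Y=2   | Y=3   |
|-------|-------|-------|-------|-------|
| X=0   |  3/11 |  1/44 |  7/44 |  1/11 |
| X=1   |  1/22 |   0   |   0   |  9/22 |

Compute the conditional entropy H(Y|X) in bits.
1.1079 bits

H(Y|X) = H(X,Y) - H(X)

H(X,Y) = -Σ_{x,y} P(x,y) log₂ P(x,y). Per-cell terms -P(x,y)·log₂P(x,y):
  X=0: 0.5112, 0.1241, 0.4219, 0.3145
  X=1: 0.2027, 0.0000, 0.0000, 0.5275
  (cells with P = 0 contribute 0)
Sum of the 8 terms: H(X,Y) = 2.1019 bits

Marginal of X (row sums):
  P(X=0) = 3/11 + 1/44 + 7/44 + 1/11 = 6/11
  P(X=1) = 1/22 + 0 + 0 + 9/22 = 5/11
H(X) = -[(6/11)·log₂(6/11) + (5/11)·log₂(5/11)]
  = 0.4770 + 0.5170 = 0.9940 bits

H(Y|X) = H(X,Y) - H(X) = 2.1019 - 0.9940 = 1.1079 bits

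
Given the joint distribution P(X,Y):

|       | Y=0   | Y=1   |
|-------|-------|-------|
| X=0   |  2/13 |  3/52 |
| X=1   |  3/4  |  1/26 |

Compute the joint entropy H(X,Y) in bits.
1.1449 bits

H(X,Y) = -Σ_{x,y} P(x,y) log₂ P(x,y). Per-cell terms -P(x,y)·log₂P(x,y):
  X=0: 0.415452, 0.237431
  X=1: 0.311278, 0.180786
Sum of the 4 terms: H(X,Y) = 1.1449 bits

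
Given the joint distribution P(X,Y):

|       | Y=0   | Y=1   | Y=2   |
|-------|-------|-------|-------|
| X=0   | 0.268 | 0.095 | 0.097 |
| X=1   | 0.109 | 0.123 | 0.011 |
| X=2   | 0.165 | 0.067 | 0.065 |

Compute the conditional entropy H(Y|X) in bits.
1.3652 bits

H(Y|X) = H(X,Y) - H(X)

H(X,Y) = -Σ_{x,y} P(x,y) log₂ P(x,y). Per-cell terms -P(x,y)·log₂P(x,y):
  X=0: 0.5091, 0.3226, 0.3265
  X=1: 0.3485, 0.3719, 0.0716
  X=2: 0.4289, 0.2613, 0.2563
Sum of the 9 terms: H(X,Y) = 2.8967 bits

Marginal of X (row sums):
  P(X=0) = 0.268 + 0.095 + 0.097 = 0.460
  P(X=1) = 0.109 + 0.123 + 0.011 = 0.243
  P(X=2) = 0.165 + 0.067 + 0.065 = 0.297
H(X) = -[0.460·log₂(0.460) + 0.243·log₂(0.243) + 0.297·log₂(0.297)]
  = 0.5153 + 0.4960 + 0.5202 = 1.5315 bits

H(Y|X) = H(X,Y) - H(X) = 2.8967 - 1.5315 = 1.3652 bits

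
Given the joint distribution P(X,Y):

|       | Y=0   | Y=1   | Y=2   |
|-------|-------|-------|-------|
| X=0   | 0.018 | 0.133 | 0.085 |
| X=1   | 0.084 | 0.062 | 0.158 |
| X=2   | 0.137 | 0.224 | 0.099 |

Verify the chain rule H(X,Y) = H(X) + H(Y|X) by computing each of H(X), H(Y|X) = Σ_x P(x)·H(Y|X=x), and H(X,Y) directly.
H(X) = 1.5292 bits, H(Y|X) = 1.4407 bits, H(X,Y) = 2.9699 bits

Marginal of X (row sums):
  P(X=0) = 0.018 + 0.133 + 0.085 = 0.236
  P(X=1) = 0.084 + 0.062 + 0.158 = 0.304
  P(X=2) = 0.137 + 0.224 + 0.099 = 0.460
H(X) = -[0.236·log₂(0.236) + 0.304·log₂(0.304) + 0.460·log₂(0.460)]
  = 0.49162 + 0.52223 + 0.51534 = 1.5292 bits

H(Y|X) = Σ_x P(x)·H(Y|X=x):
  X=0: P(X=0) = 0.236, P(Y|X=0) = (9/118, 133/236, 85/236) → H(Y|X=0) = 1.28006
  X=1: P(X=1) = 0.304, P(Y|X=1) = (21/76, 31/152, 79/152) → H(Y|X=1) = 1.47124
  X=2: P(X=2) = 0.460, P(Y|X=2) = (137/460, 56/115, 99/460) → H(Y|X=2) = 1.50292
H(Y|X) = 0.236·1.28006 + 0.304·1.47124 + 0.460·1.50292 = 1.4407 bits

H(X,Y) = -Σ_{x,y} P(x,y) log₂ P(x,y). Per-cell terms -P(x,y)·log₂P(x,y):
  X=0: 0.10433, 0.38710, 0.30229
  X=1: 0.30017, 0.24872, 0.42060
  X=2: 0.39288, 0.48349, 0.33031
Sum of the 9 terms: H(X,Y) = 2.9699 bits

Chain rule check:
  H(X) + H(Y|X) = 1.5292 + 1.4407 = 2.9699 bits
  H(X,Y) = 2.9699 bits
✓ Chain rule verified.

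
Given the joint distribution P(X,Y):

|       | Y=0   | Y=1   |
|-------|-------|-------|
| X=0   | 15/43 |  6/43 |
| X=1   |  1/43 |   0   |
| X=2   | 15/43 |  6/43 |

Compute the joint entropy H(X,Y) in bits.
1.9791 bits

H(X,Y) = -Σ_{x,y} P(x,y) log₂ P(x,y). Per-cell terms -P(x,y)·log₂P(x,y):
  X=0: 0.53001, 0.39646
  X=1: 0.12619, 0.00000
  X=2: 0.53001, 0.39646
  (cells with P = 0 contribute 0)
Sum of the 6 terms: H(X,Y) = 1.9791 bits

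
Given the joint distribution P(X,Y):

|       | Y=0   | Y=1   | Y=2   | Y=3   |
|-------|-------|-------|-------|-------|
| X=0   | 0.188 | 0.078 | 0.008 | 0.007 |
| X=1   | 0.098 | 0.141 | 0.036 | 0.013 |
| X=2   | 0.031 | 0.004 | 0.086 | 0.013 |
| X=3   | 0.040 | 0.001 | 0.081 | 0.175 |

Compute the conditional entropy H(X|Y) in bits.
1.3709 bits

H(X|Y) = H(X,Y) - H(Y)

H(X,Y) = -Σ_{x,y} P(x,y) log₂ P(x,y). Per-cell terms -P(x,y)·log₂P(x,y):
  X=0: 0.4533047, 0.2870698, 0.0557263, 0.0501090
  X=1: 0.3284053, 0.3984988, 0.1726509, 0.0814495
  X=2: 0.1553592, 0.0318631, 0.3043987, 0.0814495
  X=3: 0.1857542, 0.0099658, 0.2937007, 0.4400503
Sum of the 16 terms: H(X,Y) = 3.329756 bits

Marginal of Y (column sums):
  P(Y=0) = 0.188 + 0.098 + 0.031 + 0.040 = 0.357
  P(Y=1) = 0.078 + 0.141 + 0.004 + 0.001 = 0.224
  P(Y=2) = 0.008 + 0.036 + 0.086 + 0.081 = 0.211
  P(Y=3) = 0.007 + 0.013 + 0.013 + 0.175 = 0.208
H(Y) = -[0.357·log₂(0.357) + 0.224·log₂(0.224) + 0.211·log₂(0.211) + 0.208·log₂(0.208)]
  = 0.5305034 + 0.4834882 + 0.4736286 + 0.4711917 = 1.958812 bits

H(X|Y) = H(X,Y) - H(Y) = 3.329756 - 1.958812 = 1.3709 bits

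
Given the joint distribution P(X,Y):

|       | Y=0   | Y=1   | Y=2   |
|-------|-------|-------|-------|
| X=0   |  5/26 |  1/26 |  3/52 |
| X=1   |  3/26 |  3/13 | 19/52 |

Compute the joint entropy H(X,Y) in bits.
2.2540 bits

H(X,Y) = -Σ_{x,y} P(x,y) log₂ P(x,y). Per-cell terms -P(x,y)·log₂P(x,y):
  X=0: 0.4574, 0.1808, 0.2374
  X=1: 0.3595, 0.4882, 0.5307
Sum of the 6 terms: H(X,Y) = 2.2540 bits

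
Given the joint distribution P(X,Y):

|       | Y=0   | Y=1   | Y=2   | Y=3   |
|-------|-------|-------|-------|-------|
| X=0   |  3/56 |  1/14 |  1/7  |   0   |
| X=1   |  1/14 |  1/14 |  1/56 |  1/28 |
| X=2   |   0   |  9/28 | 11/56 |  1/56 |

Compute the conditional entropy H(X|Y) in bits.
1.1641 bits

H(X|Y) = H(X,Y) - H(Y)

H(X,Y) = -Σ_{x,y} P(x,y) log₂ P(x,y). Per-cell terms -P(x,y)·log₂P(x,y):
  X=0: 0.22620, 0.27195, 0.40105, 0.00000
  X=1: 0.27195, 0.27195, 0.10370, 0.17169
  X=2: 0.00000, 0.52632, 0.46120, 0.10370
  (cells with P = 0 contribute 0)
Sum of the 12 terms: H(X,Y) = 2.8097 bits

Marginal of Y (column sums):
  P(Y=0) = 3/56 + 1/14 + 0 = 1/8
  P(Y=1) = 1/14 + 1/14 + 9/28 = 13/28
  P(Y=2) = 1/7 + 1/56 + 11/56 = 5/14
  P(Y=3) = 0 + 1/28 + 1/56 = 3/56
H(Y) = -[(1/8)·log₂(1/8) + (13/28)·log₂(13/28) + (5/14)·log₂(5/14) + (3/56)·log₂(3/56)]
  = 0.37500 + 0.51392 + 0.53051 + 0.22620 = 1.6456 bits

H(X|Y) = H(X,Y) - H(Y) = 2.8097 - 1.6456 = 1.1641 bits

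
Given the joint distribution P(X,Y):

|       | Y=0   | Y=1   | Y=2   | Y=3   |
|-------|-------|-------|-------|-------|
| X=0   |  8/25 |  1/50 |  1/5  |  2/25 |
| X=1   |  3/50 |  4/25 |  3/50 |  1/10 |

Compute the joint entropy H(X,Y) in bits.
2.6371 bits

H(X,Y) = -Σ_{x,y} P(x,y) log₂ P(x,y). Per-cell terms -P(x,y)·log₂P(x,y):
  X=0: 0.52603, 0.11288, 0.46439, 0.29151
  X=1: 0.24353, 0.42302, 0.24353, 0.33219
Sum of the 8 terms: H(X,Y) = 2.6371 bits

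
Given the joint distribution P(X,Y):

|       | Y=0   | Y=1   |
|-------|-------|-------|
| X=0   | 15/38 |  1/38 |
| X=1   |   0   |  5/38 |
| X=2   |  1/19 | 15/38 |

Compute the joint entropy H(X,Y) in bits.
1.8054 bits

H(X,Y) = -Σ_{x,y} P(x,y) log₂ P(x,y). Per-cell terms -P(x,y)·log₂P(x,y):
  X=0: 0.52936, 0.13810
  X=1: 0.00000, 0.38500
  X=2: 0.22358, 0.52936
  (cells with P = 0 contribute 0)
Sum of the 6 terms: H(X,Y) = 1.8054 bits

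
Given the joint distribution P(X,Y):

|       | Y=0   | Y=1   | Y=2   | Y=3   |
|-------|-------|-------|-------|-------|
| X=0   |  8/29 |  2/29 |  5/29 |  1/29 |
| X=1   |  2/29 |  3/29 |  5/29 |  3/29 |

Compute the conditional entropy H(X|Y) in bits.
0.8731 bits

H(X|Y) = H(X,Y) - H(Y)

H(X,Y) = -Σ_{x,y} P(x,y) log₂ P(x,y). Per-cell terms -P(x,y)·log₂P(x,y):
  X=0: 0.51255, 0.26607, 0.43725, 0.16752
  X=1: 0.26607, 0.33859, 0.43725, 0.33859
Sum of the 8 terms: H(X,Y) = 2.7639 bits

Marginal of Y (column sums):
  P(Y=0) = 8/29 + 2/29 = 10/29
  P(Y=1) = 2/29 + 3/29 = 5/29
  P(Y=2) = 5/29 + 5/29 = 10/29
  P(Y=3) = 1/29 + 3/29 = 4/29
H(Y) = -[(10/29)·log₂(10/29) + (5/29)·log₂(5/29) + (10/29)·log₂(10/29) + (4/29)·log₂(4/29)]
  = 0.52967 + 0.43725 + 0.52967 + 0.39420 = 1.8908 bits

H(X|Y) = H(X,Y) - H(Y) = 2.7639 - 1.8908 = 0.8731 bits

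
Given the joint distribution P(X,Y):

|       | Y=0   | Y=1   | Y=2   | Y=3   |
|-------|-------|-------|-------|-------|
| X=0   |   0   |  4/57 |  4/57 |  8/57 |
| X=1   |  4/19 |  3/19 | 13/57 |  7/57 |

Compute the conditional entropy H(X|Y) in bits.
0.7002 bits

H(X|Y) = H(X,Y) - H(Y)

H(X,Y) = -Σ_{x,y} P(x,y) log₂ P(x,y). Per-cell terms -P(x,y)·log₂P(x,y):
  X=0: 0.00000, 0.26897, 0.26897, 0.39760
  X=1: 0.47325, 0.42047, 0.48635, 0.37156
  (cells with P = 0 contribute 0)
Sum of the 8 terms: H(X,Y) = 2.6872 bits

Marginal of Y (column sums):
  P(Y=0) = 0 + 4/19 = 4/19
  P(Y=1) = 4/57 + 3/19 = 13/57
  P(Y=2) = 4/57 + 13/57 = 17/57
  P(Y=3) = 8/57 + 7/57 = 5/19
H(Y) = -[(4/19)·log₂(4/19) + (13/57)·log₂(13/57) + (17/57)·log₂(17/57) + (5/19)·log₂(5/19)]
  = 0.47325 + 0.48635 + 0.52057 + 0.50684 = 1.9870 bits

H(X|Y) = H(X,Y) - H(Y) = 2.6872 - 1.9870 = 0.7002 bits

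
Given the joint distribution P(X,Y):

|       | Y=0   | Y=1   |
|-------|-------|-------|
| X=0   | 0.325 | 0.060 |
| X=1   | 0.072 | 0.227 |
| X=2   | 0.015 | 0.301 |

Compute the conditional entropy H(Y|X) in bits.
0.5655 bits

H(Y|X) = H(X,Y) - H(X)

H(X,Y) = -Σ_{x,y} P(x,y) log₂ P(x,y). Per-cell terms -P(x,y)·log₂P(x,y):
  X=0: 0.5270, 0.2435
  X=1: 0.2733, 0.4856
  X=2: 0.0909, 0.5214
Sum of the 6 terms: H(X,Y) = 2.1417 bits

Marginal of X (row sums):
  P(X=0) = 0.325 + 0.060 = 0.385
  P(X=1) = 0.072 + 0.227 = 0.299
  P(X=2) = 0.015 + 0.301 = 0.316
H(X) = -[0.385·log₂(0.385) + 0.299·log₂(0.299) + 0.316·log₂(0.316)]
  = 0.5302 + 0.5208 + 0.5252 = 1.5762 bits

H(Y|X) = H(X,Y) - H(X) = 2.1417 - 1.5762 = 0.5655 bits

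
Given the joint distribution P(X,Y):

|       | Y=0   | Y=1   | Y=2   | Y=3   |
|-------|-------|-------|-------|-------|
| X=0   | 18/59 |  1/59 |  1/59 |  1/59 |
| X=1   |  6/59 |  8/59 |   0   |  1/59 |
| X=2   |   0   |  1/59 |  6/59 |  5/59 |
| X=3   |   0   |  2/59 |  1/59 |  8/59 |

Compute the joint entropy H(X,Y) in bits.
3.0405 bits

H(X,Y) = -Σ_{x,y} P(x,y) log₂ P(x,y). Per-cell terms -P(x,y)·log₂P(x,y):
  X=0: 0.52252, 0.09971, 0.09971, 0.09971
  X=1: 0.33536, 0.39087, 0.00000, 0.09971
  X=2: 0.00000, 0.09971, 0.33536, 0.30176
  X=3: 0.00000, 0.16551, 0.09971, 0.39087
  (cells with P = 0 contribute 0)
Sum of the 16 terms: H(X,Y) = 3.0405 bits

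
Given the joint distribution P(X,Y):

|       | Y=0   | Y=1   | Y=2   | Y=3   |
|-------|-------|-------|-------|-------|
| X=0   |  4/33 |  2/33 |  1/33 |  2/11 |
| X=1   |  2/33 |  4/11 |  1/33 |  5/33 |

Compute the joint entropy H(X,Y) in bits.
2.5553 bits

H(X,Y) = -Σ_{x,y} P(x,y) log₂ P(x,y). Per-cell terms -P(x,y)·log₂P(x,y):
  X=0: 0.36902, 0.24511, 0.15286, 0.44717
  X=1: 0.24511, 0.53070, 0.15286, 0.41249
Sum of the 8 terms: H(X,Y) = 2.5553 bits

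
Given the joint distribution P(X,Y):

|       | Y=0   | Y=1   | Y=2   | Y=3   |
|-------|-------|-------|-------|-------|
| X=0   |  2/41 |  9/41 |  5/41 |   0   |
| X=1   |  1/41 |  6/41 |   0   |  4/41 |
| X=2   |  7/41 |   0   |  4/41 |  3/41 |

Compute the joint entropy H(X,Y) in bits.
2.9660 bits

H(X,Y) = -Σ_{x,y} P(x,y) log₂ P(x,y). Per-cell terms -P(x,y)·log₂P(x,y):
  X=0: 0.2126, 0.4802, 0.3702, 0.0000
  X=1: 0.1307, 0.4057, 0.0000, 0.3276
  X=2: 0.4354, 0.0000, 0.3276, 0.2760
  (cells with P = 0 contribute 0)
Sum of the 12 terms: H(X,Y) = 2.9660 bits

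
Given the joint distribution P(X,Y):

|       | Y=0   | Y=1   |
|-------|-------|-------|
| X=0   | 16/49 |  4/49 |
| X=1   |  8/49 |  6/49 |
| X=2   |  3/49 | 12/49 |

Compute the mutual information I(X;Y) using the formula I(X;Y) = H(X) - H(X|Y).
0.1953 bits

I(X;Y) = H(X) - H(X|Y)

Marginal of X (row sums):
  P(X=0) = 16/49 + 4/49 = 20/49
  P(X=1) = 8/49 + 6/49 = 2/7
  P(X=2) = 3/49 + 12/49 = 15/49
H(X) = -[(20/49)·log₂(20/49) + (2/7)·log₂(2/7) + (15/49)·log₂(15/49)]
  = 0.5276660 + 0.5163871 + 0.5228018 = 1.566855 bits

Marginal of Y (column sums):
  P(Y=0) = 16/49 + 8/49 + 3/49 = 27/49
  P(Y=1) = 4/49 + 6/49 + 12/49 = 22/49
H(X|Y) = Σ_y P(y)·H(X|Y=y):
  Y=0: P(Y=0) = 27/49, P(X|Y=0) = (16/27, 8/27, 1/9) → H(X|Y=0) = 1.3195213
  Y=1: P(Y=1) = 22/49, P(X|Y=1) = (2/11, 3/11, 6/11) → H(X|Y=1) = 1.4353714
H(X|Y) = (27/49)·1.3195213 + (22/49)·1.4353714 = 1.371536 bits

I(X;Y) = H(X) - H(X|Y) = 1.566855 - 1.371536 = 0.1953 bits

Cross-check via I(X;Y) = H(X) + H(Y) - H(X,Y): computing H(Y) from the column sums and H(X,Y) from the 6 cells in the same way gives H(Y) = 0.992476 bits and H(X,Y) = 2.364012 bits, so
I(X;Y) = 1.566855 + 0.992476 - 2.364012 = 0.1953 bits ✓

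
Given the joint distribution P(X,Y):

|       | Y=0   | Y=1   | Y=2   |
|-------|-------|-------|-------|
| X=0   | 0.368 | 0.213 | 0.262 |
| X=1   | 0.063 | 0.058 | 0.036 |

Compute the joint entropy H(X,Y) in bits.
2.1744 bits

H(X,Y) = -Σ_{x,y} P(x,y) log₂ P(x,y). Per-cell terms -P(x,y)·log₂P(x,y):
  X=0: 0.53074, 0.47522, 0.50628
  X=1: 0.25128, 0.23825, 0.17265
Sum of the 6 terms: H(X,Y) = 2.1744 bits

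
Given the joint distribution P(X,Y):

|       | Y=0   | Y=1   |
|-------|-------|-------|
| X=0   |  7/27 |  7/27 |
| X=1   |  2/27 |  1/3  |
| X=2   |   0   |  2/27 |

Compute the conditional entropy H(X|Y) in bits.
1.1761 bits

H(X|Y) = H(X,Y) - H(Y)

H(X,Y) = -Σ_{x,y} P(x,y) log₂ P(x,y). Per-cell terms -P(x,y)·log₂P(x,y):
  X=0: 0.50492, 0.50492
  X=1: 0.27814, 0.52832
  X=2: 0.00000, 0.27814
  (cells with P = 0 contribute 0)
Sum of the 6 terms: H(X,Y) = 2.0944 bits

Marginal of Y (column sums):
  P(Y=0) = 7/27 + 2/27 + 0 = 1/3
  P(Y=1) = 7/27 + 1/3 + 2/27 = 2/3
H(Y) = -[(1/3)·log₂(1/3) + (2/3)·log₂(2/3)]
  = 0.52832 + 0.38998 = 0.9183 bits

H(X|Y) = H(X,Y) - H(Y) = 2.0944 - 0.9183 = 1.1761 bits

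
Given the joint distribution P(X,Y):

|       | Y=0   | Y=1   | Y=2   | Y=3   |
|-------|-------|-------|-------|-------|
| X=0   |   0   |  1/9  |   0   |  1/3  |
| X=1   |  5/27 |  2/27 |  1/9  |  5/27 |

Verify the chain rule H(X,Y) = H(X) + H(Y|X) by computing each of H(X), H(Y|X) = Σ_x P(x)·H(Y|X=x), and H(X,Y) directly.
H(X) = 0.9911 bits, H(Y|X) = 1.4209 bits, H(X,Y) = 2.4120 bits

Marginal of X (row sums):
  P(X=0) = 0 + 1/9 + 0 + 1/3 = 4/9
  P(X=1) = 5/27 + 2/27 + 1/9 + 5/27 = 5/9
H(X) = -[(4/9)·log₂(4/9) + (5/9)·log₂(5/9)]
  = 0.51997 + 0.47111 = 0.9911 bits

H(Y|X) = Σ_x P(x)·H(Y|X=x):
  X=0: P(X=0) = 4/9, P(Y|X=0) = (0, 1/4, 0, 3/4) → H(Y|X=0) = 0.81128
  X=1: P(X=1) = 5/9, P(Y|X=1) = (1/3, 2/15, 1/5, 1/3) → H(Y|X=1) = 1.90861
H(Y|X) = (4/9)·0.81128 + (5/9)·1.90861 = 1.4209 bits

H(X,Y) = -Σ_{x,y} P(x,y) log₂ P(x,y). Per-cell terms -P(x,y)·log₂P(x,y):
  X=0: 0.00000, 0.35221, 0.00000, 0.52832
  X=1: 0.45055, 0.27814, 0.35221, 0.45055
  (cells with P = 0 contribute 0)
Sum of the 8 terms: H(X,Y) = 2.4120 bits

Chain rule check:
  H(X) + H(Y|X) = 0.9911 + 1.4209 = 2.4120 bits
  H(X,Y) = 2.4120 bits
✓ Chain rule verified.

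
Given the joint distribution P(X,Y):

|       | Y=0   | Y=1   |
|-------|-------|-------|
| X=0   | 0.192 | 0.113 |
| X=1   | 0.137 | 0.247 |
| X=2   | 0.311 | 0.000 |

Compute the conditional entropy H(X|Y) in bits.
1.2851 bits

H(X|Y) = H(X,Y) - H(Y)

H(X,Y) = -Σ_{x,y} P(x,y) log₂ P(x,y). Per-cell terms -P(x,y)·log₂P(x,y):
  X=0: 0.4571, 0.3555
  X=1: 0.3929, 0.4983
  X=2: 0.5240, 0.0000
  (cells with P = 0 contribute 0)
Sum of the 6 terms: H(X,Y) = 2.2278 bits

Marginal of Y (column sums):
  P(Y=0) = 0.192 + 0.137 + 0.311 = 0.640
  P(Y=1) = 0.113 + 0.247 + 0.000 = 0.360
H(Y) = -[0.640·log₂(0.640) + 0.360·log₂(0.360)]
  = 0.4121 + 0.5306 = 0.9427 bits

H(X|Y) = H(X,Y) - H(Y) = 2.2278 - 0.9427 = 1.2851 bits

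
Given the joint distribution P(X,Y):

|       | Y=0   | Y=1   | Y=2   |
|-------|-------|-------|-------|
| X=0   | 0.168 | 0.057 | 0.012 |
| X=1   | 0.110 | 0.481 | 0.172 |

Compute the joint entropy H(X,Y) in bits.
2.0395 bits

H(X,Y) = -Σ_{x,y} P(x,y) log₂ P(x,y). Per-cell terms -P(x,y)·log₂P(x,y):
  X=0: 0.4323, 0.2356, 0.0766
  X=1: 0.3503, 0.5079, 0.4368
Sum of the 6 terms: H(X,Y) = 2.0395 bits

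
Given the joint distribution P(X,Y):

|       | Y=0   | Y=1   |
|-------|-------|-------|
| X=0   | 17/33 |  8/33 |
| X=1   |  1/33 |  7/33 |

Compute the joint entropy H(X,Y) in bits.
1.6160 bits

H(X,Y) = -Σ_{x,y} P(x,y) log₂ P(x,y). Per-cell terms -P(x,y)·log₂P(x,y):
  X=0: 0.4930, 0.4956
  X=1: 0.1529, 0.4745
Sum of the 4 terms: H(X,Y) = 1.6160 bits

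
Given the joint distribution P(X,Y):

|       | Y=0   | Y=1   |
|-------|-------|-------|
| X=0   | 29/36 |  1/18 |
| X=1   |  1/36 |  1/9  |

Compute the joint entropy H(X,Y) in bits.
0.9788 bits

H(X,Y) = -Σ_{x,y} P(x,y) log₂ P(x,y). Per-cell terms -P(x,y)·log₂P(x,y):
  X=0: 0.2513, 0.2317
  X=1: 0.1436, 0.3522
Sum of the 4 terms: H(X,Y) = 0.9788 bits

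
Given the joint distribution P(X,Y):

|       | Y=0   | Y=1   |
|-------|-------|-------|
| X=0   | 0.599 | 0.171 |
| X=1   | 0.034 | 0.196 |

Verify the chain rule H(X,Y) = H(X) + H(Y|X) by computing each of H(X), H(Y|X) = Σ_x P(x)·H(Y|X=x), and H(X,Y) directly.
H(X) = 0.7780 bits, H(Y|X) = 0.7272 bits, H(X,Y) = 1.5053 bits

Marginal of X (row sums):
  P(X=0) = 0.599 + 0.171 = 0.770
  P(X=1) = 0.034 + 0.196 = 0.230
H(X) = -[0.770·log₂(0.770) + 0.230·log₂(0.230)]
  = 0.2903 + 0.4877 = 0.7780 bits

H(Y|X) = Σ_x P(x)·H(Y|X=x):
  X=0: P(X=0) = 0.770, P(Y|X=0) = (599/770, 171/770) → H(Y|X=0) = 0.7639
  X=1: P(X=1) = 0.230, P(Y|X=1) = (17/115, 98/115) → H(Y|X=1) = 0.6044
H(Y|X) = 0.770·0.7639 + 0.230·0.6044 = 0.7272 bits

H(X,Y) = -Σ_{x,y} P(x,y) log₂ P(x,y). Per-cell terms -P(x,y)·log₂P(x,y):
  X=0: 0.4429, 0.4357
  X=1: 0.1659, 0.4608
Sum of the 4 terms: H(X,Y) = 1.5053 bits

Chain rule check:
  H(X) + H(Y|X) = 0.7780 + 0.7272 = 1.5052 bits
  H(X,Y) = 1.5053 bits
✓ Chain rule verified (Δ = 0.0001 is 4-dp rounding noise: each of the three values was rounded independently).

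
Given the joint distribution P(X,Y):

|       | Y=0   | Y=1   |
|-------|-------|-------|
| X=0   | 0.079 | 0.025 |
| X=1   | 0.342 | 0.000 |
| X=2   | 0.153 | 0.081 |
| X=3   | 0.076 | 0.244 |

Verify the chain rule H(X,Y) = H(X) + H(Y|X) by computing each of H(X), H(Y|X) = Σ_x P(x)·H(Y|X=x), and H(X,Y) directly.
H(X) = 1.8854 bits, H(Y|X) = 0.5536 bits, H(X,Y) = 2.4389 bits

Marginal of X (row sums):
  P(X=0) = 0.079 + 0.025 = 0.104
  P(X=1) = 0.342 + 0.000 = 0.342
  P(X=2) = 0.153 + 0.081 = 0.234
  P(X=3) = 0.076 + 0.244 = 0.320
H(X) = -[0.104·log₂(0.104) + 0.342·log₂(0.342) + 0.234·log₂(0.234) + 0.320·log₂(0.320)]
  = 0.339596 + 0.529393 + 0.490328 + 0.526034 = 1.8854 bits

H(Y|X) = Σ_x P(x)·H(Y|X=x):
  X=0: P(X=0) = 0.104, P(Y|X=0) = (79/104, 25/104) → H(Y|X=0) = 0.795679
  X=1: P(X=1) = 0.342, P(Y|X=1) = (1, 0) → H(Y|X=1) = 0.000000
  X=2: P(X=2) = 0.234, P(Y|X=2) = (17/26, 9/26) → H(Y|X=2) = 0.930586
  X=3: P(X=3) = 0.320, P(Y|X=3) = (19/80, 61/80) → H(Y|X=3) = 0.790858
H(Y|X) = 0.104·0.795679 + 0.342·0.000000 + 0.234·0.930586 + 0.320·0.790858 = 0.5536 bits

H(X,Y) = -Σ_{x,y} P(x,y) log₂ P(x,y). Per-cell terms -P(x,y)·log₂P(x,y):
  X=0: 0.289298, 0.133048
  X=1: 0.529393, 0.000000
  X=2: 0.414385, 0.293701
  X=3: 0.282557, 0.496551
  (cells with P = 0 contribute 0)
Sum of the 8 terms: H(X,Y) = 2.4389 bits

Chain rule check:
  H(X) + H(Y|X) = 1.8854 + 0.5536 = 2.4390 bits
  H(X,Y) = 2.4389 bits
✓ Chain rule verified (Δ = 0.0001 is 4-dp rounding noise: each of the three values was rounded independently).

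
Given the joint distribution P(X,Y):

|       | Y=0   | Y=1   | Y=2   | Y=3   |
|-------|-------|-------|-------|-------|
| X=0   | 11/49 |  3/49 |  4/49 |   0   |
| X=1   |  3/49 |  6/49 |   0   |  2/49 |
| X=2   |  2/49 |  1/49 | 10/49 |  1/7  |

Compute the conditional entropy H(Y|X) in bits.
1.4614 bits

H(Y|X) = H(X,Y) - H(X)

H(X,Y) = -Σ_{x,y} P(x,y) log₂ P(x,y). Per-cell terms -P(x,y)·log₂P(x,y):
  X=0: 0.483838, 0.246719, 0.295078, 0.000000
  X=1: 0.246719, 0.370989, 0.000000, 0.188356
  X=2: 0.188356, 0.114586, 0.467915, 0.401051
  (cells with P = 0 contribute 0)
Sum of the 12 terms: H(X,Y) = 3.00361 bits

Marginal of X (row sums):
  P(X=0) = 11/49 + 3/49 + 4/49 + 0 = 18/49
  P(X=1) = 3/49 + 6/49 + 0 + 2/49 = 11/49
  P(X=2) = 2/49 + 1/49 + 10/49 + 1/7 = 20/49
H(X) = -[(18/49)·log₂(18/49) + (11/49)·log₂(11/49) + (20/49)·log₂(20/49)]
  = 0.530737 + 0.483838 + 0.527666 = 1.54224 bits

H(Y|X) = H(X,Y) - H(X) = 3.00361 - 1.54224 = 1.4614 bits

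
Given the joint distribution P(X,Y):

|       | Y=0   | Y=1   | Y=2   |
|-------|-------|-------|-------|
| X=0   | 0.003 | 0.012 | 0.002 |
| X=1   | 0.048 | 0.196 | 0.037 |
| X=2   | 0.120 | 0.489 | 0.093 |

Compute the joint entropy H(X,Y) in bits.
2.1572 bits

H(X,Y) = -Σ_{x,y} P(x,y) log₂ P(x,y). Per-cell terms -P(x,y)·log₂P(x,y):
  X=0: 0.0251, 0.0766, 0.0179
  X=1: 0.2103, 0.4608, 0.1760
  X=2: 0.3671, 0.5047, 0.3187
Sum of the 9 terms: H(X,Y) = 2.1572 bits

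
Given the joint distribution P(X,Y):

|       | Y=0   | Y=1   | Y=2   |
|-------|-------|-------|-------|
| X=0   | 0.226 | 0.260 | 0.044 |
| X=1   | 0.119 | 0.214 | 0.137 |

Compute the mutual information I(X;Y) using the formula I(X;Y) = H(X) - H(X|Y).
0.0611 bits

I(X;Y) = H(X) - H(X|Y)

Marginal of X (row sums):
  P(X=0) = 0.226 + 0.260 + 0.044 = 0.530
  P(X=1) = 0.119 + 0.214 + 0.137 = 0.470
H(X) = -[0.530·log₂(0.530) + 0.470·log₂(0.470)]
  = 0.4854 + 0.5120 = 0.9974 bits

Marginal of Y (column sums):
  P(Y=0) = 0.226 + 0.119 = 0.345
  P(Y=1) = 0.260 + 0.214 = 0.474
  P(Y=2) = 0.044 + 0.137 = 0.181
H(X|Y) = Σ_y P(y)·H(X|Y=y):
  Y=0: P(Y=0) = 0.345, P(X|Y=0) = (226/345, 119/345) → H(X|Y=0) = 0.9295
  Y=1: P(Y=1) = 0.474, P(X|Y=1) = (130/237, 107/237) → H(X|Y=1) = 0.9932
  Y=2: P(Y=2) = 0.181, P(X|Y=2) = (44/181, 137/181) → H(X|Y=2) = 0.8001
H(X|Y) = 0.345·0.9295 + 0.474·0.9932 + 0.181·0.8001 = 0.9363 bits

I(X;Y) = H(X) - H(X|Y) = 0.9974 - 0.9363 = 0.0611 bits

Cross-check via I(X;Y) = H(X) + H(Y) - H(X,Y): computing H(Y) from the column sums and H(X,Y) from the 6 cells in the same way gives H(Y) = 1.4865 bits and H(X,Y) = 2.4228 bits, so
I(X;Y) = 0.9974 + 1.4865 - 2.4228 = 0.0611 bits ✓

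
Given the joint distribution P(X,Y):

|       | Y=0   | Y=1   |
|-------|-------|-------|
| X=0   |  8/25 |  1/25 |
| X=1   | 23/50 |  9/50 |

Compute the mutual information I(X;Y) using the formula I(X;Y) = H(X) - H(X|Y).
0.0304 bits

I(X;Y) = H(X) - H(X|Y)

Marginal of X (row sums):
  P(X=0) = 8/25 + 1/25 = 9/25
  P(X=1) = 23/50 + 9/50 = 16/25
H(X) = -[(9/25)·log₂(9/25) + (16/25)·log₂(16/25)]
  = 0.530615 + 0.412068 = 0.94268 bits

Marginal of Y (column sums):
  P(Y=0) = 8/25 + 23/50 = 39/50
  P(Y=1) = 1/25 + 9/50 = 11/50
H(X|Y) = Σ_y P(y)·H(X|Y=y):
  Y=0: P(Y=0) = 39/50, P(X|Y=0) = (16/39, 23/39) → H(X|Y=0) = 0.976635
  Y=1: P(Y=1) = 11/50, P(X|Y=1) = (2/11, 9/11) → H(X|Y=1) = 0.684038
H(X|Y) = (39/50)·0.976635 + (11/50)·0.684038 = 0.91226 bits

I(X;Y) = H(X) - H(X|Y) = 0.94268 - 0.91226 = 0.0304 bits

Cross-check via I(X;Y) = H(X) + H(Y) - H(X,Y): computing H(Y) from the column sums and H(X,Y) from the 4 cells in the same way gives H(Y) = 0.76017 bits and H(X,Y) = 1.67243 bits, so
I(X;Y) = 0.94268 + 0.76017 - 1.67243 = 0.0304 bits ✓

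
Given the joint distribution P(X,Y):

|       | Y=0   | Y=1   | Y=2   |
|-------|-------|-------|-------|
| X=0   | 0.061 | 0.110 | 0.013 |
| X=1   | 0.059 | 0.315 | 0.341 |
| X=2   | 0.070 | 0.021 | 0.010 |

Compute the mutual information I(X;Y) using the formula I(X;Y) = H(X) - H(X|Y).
0.2099 bits

I(X;Y) = H(X) - H(X|Y)

Marginal of X (row sums):
  P(X=0) = 0.061 + 0.110 + 0.013 = 0.184
  P(X=1) = 0.059 + 0.315 + 0.341 = 0.715
  P(X=2) = 0.070 + 0.021 + 0.010 = 0.101
H(X) = -[0.184·log₂(0.184) + 0.715·log₂(0.715) + 0.101·log₂(0.101)]
  = 0.4494 + 0.3460 + 0.3341 = 1.1295 bits

Marginal of Y (column sums):
  P(Y=0) = 0.061 + 0.059 + 0.070 = 0.190
  P(Y=1) = 0.110 + 0.315 + 0.021 = 0.446
  P(Y=2) = 0.013 + 0.341 + 0.010 = 0.364
H(X|Y) = Σ_y P(y)·H(X|Y=y):
  Y=0: P(Y=0) = 0.190, P(X|Y=0) = (61/190, 59/190, 7/19) → H(X|Y=0) = 1.5809
  Y=1: P(Y=1) = 0.446, P(X|Y=1) = (55/223, 315/446, 21/446) → H(X|Y=1) = 1.0600
  Y=2: P(Y=2) = 0.364, P(X|Y=2) = (1/28, 341/364, 5/182) → H(X|Y=2) = 0.4024
H(X|Y) = 0.190·1.5809 + 0.446·1.0600 + 0.364·0.4024 = 0.9196 bits

I(X;Y) = H(X) - H(X|Y) = 1.1295 - 0.9196 = 0.2099 bits

Cross-check via I(X;Y) = H(X) + H(Y) - H(X,Y): computing H(Y) from the column sums and H(X,Y) from the 9 cells in the same way gives H(Y) = 1.5055 bits and H(X,Y) = 2.4251 bits, so
I(X;Y) = 1.1295 + 1.5055 - 2.4251 = 0.2099 bits ✓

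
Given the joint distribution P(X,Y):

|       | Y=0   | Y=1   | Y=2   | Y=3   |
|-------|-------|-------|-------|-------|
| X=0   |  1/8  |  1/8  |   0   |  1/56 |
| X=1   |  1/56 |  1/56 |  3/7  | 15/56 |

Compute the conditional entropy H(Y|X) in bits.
1.2557 bits

H(Y|X) = H(X,Y) - H(X)

H(X,Y) = -Σ_{x,y} P(x,y) log₂ P(x,y). Per-cell terms -P(x,y)·log₂P(x,y):
  X=0: 0.375000, 0.375000, 0.000000, 0.103703
  X=1: 0.103703, 0.103703, 0.523882, 0.509053
  (cells with P = 0 contribute 0)
Sum of the 8 terms: H(X,Y) = 2.09404 bits

Marginal of X (row sums):
  P(X=0) = 1/8 + 1/8 + 0 + 1/56 = 15/56
  P(X=1) = 1/56 + 1/56 + 3/7 + 15/56 = 41/56
H(X) = -[(15/56)·log₂(15/56) + (41/56)·log₂(41/56)]
  = 0.509053 + 0.329320 = 0.83837 bits

H(Y|X) = H(X,Y) - H(X) = 2.09404 - 0.83837 = 1.2557 bits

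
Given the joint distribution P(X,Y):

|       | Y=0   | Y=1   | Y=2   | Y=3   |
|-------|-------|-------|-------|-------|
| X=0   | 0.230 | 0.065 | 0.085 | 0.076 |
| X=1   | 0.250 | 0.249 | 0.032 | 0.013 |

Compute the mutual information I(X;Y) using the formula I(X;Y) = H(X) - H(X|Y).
0.1316 bits

I(X;Y) = H(X) - H(X|Y)

Marginal of X (row sums):
  P(X=0) = 0.230 + 0.065 + 0.085 + 0.076 = 0.456
  P(X=1) = 0.250 + 0.249 + 0.032 + 0.013 = 0.544
H(X) = -[0.456·log₂(0.456) + 0.544·log₂(0.544)]
  = 0.5166 + 0.4778 = 0.9944 bits

Marginal of Y (column sums):
  P(Y=0) = 0.230 + 0.250 = 0.480
  P(Y=1) = 0.065 + 0.249 = 0.314
  P(Y=2) = 0.085 + 0.032 = 0.117
  P(Y=3) = 0.076 + 0.013 = 0.089
H(X|Y) = Σ_y P(y)·H(X|Y=y):
  Y=0: P(Y=0) = 0.480, P(X|Y=0) = (23/48, 25/48) → H(X|Y=0) = 0.9987
  Y=1: P(Y=1) = 0.314, P(X|Y=1) = (65/314, 249/314) → H(X|Y=1) = 0.7357
  Y=2: P(Y=2) = 0.117, P(X|Y=2) = (85/117, 32/117) → H(X|Y=2) = 0.8464
  Y=3: P(Y=3) = 0.089, P(X|Y=3) = (76/89, 13/89) → H(X|Y=3) = 0.5999
H(X|Y) = 0.480·0.9987 + 0.314·0.7357 + 0.117·0.8464 + 0.089·0.5999 = 0.8628 bits

I(X;Y) = H(X) - H(X|Y) = 0.9944 - 0.8628 = 0.1316 bits

Cross-check via I(X;Y) = H(X) + H(Y) - H(X,Y): computing H(Y) from the column sums and H(X,Y) from the 8 cells in the same way gives H(Y) = 1.7058 bits and H(X,Y) = 2.5686 bits, so
I(X;Y) = 0.9944 + 1.7058 - 2.5686 = 0.1316 bits ✓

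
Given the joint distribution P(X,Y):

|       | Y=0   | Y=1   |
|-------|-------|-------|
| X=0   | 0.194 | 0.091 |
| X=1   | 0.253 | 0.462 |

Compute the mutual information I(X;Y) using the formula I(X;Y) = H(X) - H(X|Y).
0.0641 bits

I(X;Y) = H(X) - H(X|Y)

Marginal of X (row sums):
  P(X=0) = 0.194 + 0.091 = 0.285
  P(X=1) = 0.253 + 0.462 = 0.715
H(X) = -[0.285·log₂(0.285) + 0.715·log₂(0.715)]
  = 0.51613 + 0.34605 = 0.8622 bits

Marginal of Y (column sums):
  P(Y=0) = 0.194 + 0.253 = 0.447
  P(Y=1) = 0.091 + 0.462 = 0.553
H(X|Y) = Σ_y P(y)·H(X|Y=y):
  Y=0: P(Y=0) = 0.447, P(X|Y=0) = (194/447, 253/447) → H(X|Y=0) = 0.98740
  Y=1: P(Y=1) = 0.553, P(X|Y=1) = (13/79, 66/79) → H(X|Y=1) = 0.64510
H(X|Y) = 0.447·0.98740 + 0.553·0.64510 = 0.7981 bits

I(X;Y) = H(X) - H(X|Y) = 0.8622 - 0.7981 = 0.0641 bits

Cross-check via I(X;Y) = H(X) + H(Y) - H(X,Y): computing H(Y) from the column sums and H(X,Y) from the 4 cells in the same way gives H(Y) = 0.9919 bits and H(X,Y) = 1.7900 bits, so
I(X;Y) = 0.8622 + 0.9919 - 1.7900 = 0.0641 bits ✓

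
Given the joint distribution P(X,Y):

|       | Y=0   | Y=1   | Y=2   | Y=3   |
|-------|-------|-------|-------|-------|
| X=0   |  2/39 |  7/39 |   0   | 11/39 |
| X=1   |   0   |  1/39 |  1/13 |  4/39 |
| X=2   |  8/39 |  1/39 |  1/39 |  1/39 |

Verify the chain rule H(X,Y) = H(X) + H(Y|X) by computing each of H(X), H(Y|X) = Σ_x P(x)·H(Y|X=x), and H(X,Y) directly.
H(X) = 1.4779 bits, H(Y|X) = 1.3342 bits, H(X,Y) = 2.8121 bits

Marginal of X (row sums):
  P(X=0) = 2/39 + 7/39 + 0 + 11/39 = 20/39
  P(X=1) = 0 + 1/39 + 1/13 + 4/39 = 8/39
  P(X=2) = 8/39 + 1/39 + 1/39 + 1/39 = 11/39
H(X) = -[(20/39)·log₂(20/39) + (8/39)·log₂(8/39) + (11/39)·log₂(11/39)]
  = 0.494089 + 0.468800 + 0.515017 = 1.4779 bits

H(Y|X) = Σ_x P(x)·H(Y|X=x):
  X=0: P(X=0) = 20/39, P(Y|X=0) = (1/10, 7/20, 0, 11/20) → H(Y|X=0) = 1.336666
  X=1: P(X=1) = 8/39, P(Y|X=1) = (0, 1/8, 3/8, 1/2) → H(Y|X=1) = 1.405639
  X=2: P(X=2) = 11/39, P(Y|X=2) = (8/11, 1/11, 1/11, 1/11) → H(Y|X=2) = 1.277613
H(Y|X) = (20/39)·1.336666 + (8/39)·1.405639 + (11/39)·1.277613 = 1.3342 bits

H(X,Y) = -Σ_{x,y} P(x,y) log₂ P(x,y). Per-cell terms -P(x,y)·log₂P(x,y):
  X=0: 0.219764, 0.444778, 0.000000, 0.515017
  X=1: 0.000000, 0.135523, 0.284649, 0.336964
  X=2: 0.468800, 0.135523, 0.135523, 0.135523
  (cells with P = 0 contribute 0)
Sum of the 12 terms: H(X,Y) = 2.8121 bits

Chain rule check:
  H(X) + H(Y|X) = 1.4779 + 1.3342 = 2.8121 bits
  H(X,Y) = 2.8121 bits
✓ Chain rule verified.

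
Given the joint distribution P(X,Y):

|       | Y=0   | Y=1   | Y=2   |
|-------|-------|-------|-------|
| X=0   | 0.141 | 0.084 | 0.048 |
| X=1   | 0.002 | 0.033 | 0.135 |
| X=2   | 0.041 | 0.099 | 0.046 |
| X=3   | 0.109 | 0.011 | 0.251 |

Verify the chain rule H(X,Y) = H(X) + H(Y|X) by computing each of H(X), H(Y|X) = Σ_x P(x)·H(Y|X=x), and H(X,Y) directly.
H(X) = 1.9280 bits, H(Y|X) = 1.1956 bits, H(X,Y) = 3.1235 bits

Marginal of X (row sums):
  P(X=0) = 0.141 + 0.084 + 0.048 = 0.273
  P(X=1) = 0.002 + 0.033 + 0.135 = 0.170
  P(X=2) = 0.041 + 0.099 + 0.046 = 0.186
  P(X=3) = 0.109 + 0.011 + 0.251 = 0.371
H(X) = -[0.273·log₂(0.273) + 0.170·log₂(0.170) + 0.186·log₂(0.186) + 0.371·log₂(0.371)]
  = 0.5113 + 0.4346 + 0.4514 + 0.5307 = 1.9280 bits

H(Y|X) = Σ_x P(x)·H(Y|X=x):
  X=0: P(X=0) = 0.273, P(Y|X=0) = (47/91, 4/13, 16/91) → H(Y|X=0) = 1.4565
  X=1: P(X=1) = 0.170, P(Y|X=1) = (1/85, 33/170, 27/34) → H(Y|X=1) = 0.7986
  X=2: P(X=2) = 0.186, P(Y|X=2) = (41/186, 33/62, 23/93) → H(Y|X=2) = 1.4636
  X=3: P(X=3) = 0.371, P(Y|X=3) = (109/371, 11/371, 251/371) → H(Y|X=3) = 1.0511
H(Y|X) = 0.273·1.4565 + 0.170·0.7986 + 0.186·1.4636 + 0.371·1.0511 = 1.1956 bits

H(X,Y) = -Σ_{x,y} P(x,y) log₂ P(x,y). Per-cell terms -P(x,y)·log₂P(x,y):
  X=0: 0.3985, 0.3002, 0.2103
  X=1: 0.0179, 0.1624, 0.3900
  X=2: 0.1889, 0.3303, 0.2043
  X=3: 0.3485, 0.0716, 0.5006
Sum of the 12 terms: H(X,Y) = 3.1235 bits

Chain rule check:
  H(X) + H(Y|X) = 1.9280 + 1.1956 = 3.1236 bits
  H(X,Y) = 3.1235 bits
✓ Chain rule verified (Δ = 0.0001 is 4-dp rounding noise: each of the three values was rounded independently).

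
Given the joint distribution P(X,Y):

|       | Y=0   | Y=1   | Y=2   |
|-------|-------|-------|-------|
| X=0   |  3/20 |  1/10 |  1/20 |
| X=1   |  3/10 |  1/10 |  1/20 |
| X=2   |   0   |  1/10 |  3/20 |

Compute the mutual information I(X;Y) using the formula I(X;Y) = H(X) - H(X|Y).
0.3080 bits

I(X;Y) = H(X) - H(X|Y)

Marginal of X (row sums):
  P(X=0) = 3/20 + 1/10 + 1/20 = 3/10
  P(X=1) = 3/10 + 1/10 + 1/20 = 9/20
  P(X=2) = 0 + 1/10 + 3/20 = 1/4
H(X) = -[(3/10)·log₂(3/10) + (9/20)·log₂(9/20) + (1/4)·log₂(1/4)]
  = 0.5211 + 0.5184 + 0.5000 = 1.5395 bits

Marginal of Y (column sums):
  P(Y=0) = 3/20 + 3/10 + 0 = 9/20
  P(Y=1) = 1/10 + 1/10 + 1/10 = 3/10
  P(Y=2) = 1/20 + 1/20 + 3/20 = 1/4
H(X|Y) = Σ_y P(y)·H(X|Y=y):
  Y=0: P(Y=0) = 9/20, P(X|Y=0) = (1/3, 2/3, 0) → H(X|Y=0) = 0.9183
  Y=1: P(Y=1) = 3/10, P(X|Y=1) = (1/3, 1/3, 1/3) → H(X|Y=1) = 1.5850
  Y=2: P(Y=2) = 1/4, P(X|Y=2) = (1/5, 1/5, 3/5) → H(X|Y=2) = 1.3710
H(X|Y) = (9/20)·0.9183 + (3/10)·1.5850 + (1/4)·1.3710 = 1.2315 bits

I(X;Y) = H(X) - H(X|Y) = 1.5395 - 1.2315 = 0.3080 bits

Cross-check via I(X;Y) = H(X) + H(Y) - H(X,Y): computing H(Y) from the column sums and H(X,Y) from the 9 cells in the same way gives H(Y) = 1.5395 bits and H(X,Y) = 2.7710 bits, so
I(X;Y) = 1.5395 + 1.5395 - 2.7710 = 0.3080 bits ✓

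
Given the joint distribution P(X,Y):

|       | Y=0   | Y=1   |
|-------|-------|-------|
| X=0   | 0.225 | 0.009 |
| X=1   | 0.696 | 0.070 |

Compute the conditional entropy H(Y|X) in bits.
0.3929 bits

H(Y|X) = H(X,Y) - H(X)

H(X,Y) = -Σ_{x,y} P(x,y) log₂ P(x,y). Per-cell terms -P(x,y)·log₂P(x,y):
  X=0: 0.48420, 0.06116
  X=1: 0.36390, 0.26856
Sum of the 4 terms: H(X,Y) = 1.1778 bits

Marginal of X (row sums):
  P(X=0) = 0.225 + 0.009 = 0.234
  P(X=1) = 0.696 + 0.070 = 0.766
H(X) = -[0.234·log₂(0.234) + 0.766·log₂(0.766)]
  = 0.49033 + 0.29459 = 0.7849 bits

H(Y|X) = H(X,Y) - H(X) = 1.1778 - 0.7849 = 0.3929 bits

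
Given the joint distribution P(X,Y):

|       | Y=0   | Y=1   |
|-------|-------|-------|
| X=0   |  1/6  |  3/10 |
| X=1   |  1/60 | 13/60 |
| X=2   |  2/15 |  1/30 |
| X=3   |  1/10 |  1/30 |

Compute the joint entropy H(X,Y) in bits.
2.5753 bits

H(X,Y) = -Σ_{x,y} P(x,y) log₂ P(x,y). Per-cell terms -P(x,y)·log₂P(x,y):
  X=0: 0.43083, 0.52109
  X=1: 0.09845, 0.47806
  X=2: 0.38759, 0.16356
  X=3: 0.33219, 0.16356
Sum of the 8 terms: H(X,Y) = 2.5753 bits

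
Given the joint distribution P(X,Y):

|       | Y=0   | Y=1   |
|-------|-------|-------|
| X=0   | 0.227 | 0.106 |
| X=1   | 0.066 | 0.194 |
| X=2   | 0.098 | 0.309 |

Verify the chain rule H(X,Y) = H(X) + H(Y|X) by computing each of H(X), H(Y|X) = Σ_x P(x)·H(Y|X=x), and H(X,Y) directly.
H(X) = 1.5614 bits, H(Y|X) = 0.8372 bits, H(X,Y) = 2.3986 bits

Marginal of X (row sums):
  P(X=0) = 0.227 + 0.106 = 0.333
  P(X=1) = 0.066 + 0.194 = 0.260
  P(X=2) = 0.098 + 0.309 = 0.407
H(X) = -[0.333·log₂(0.333) + 0.260·log₂(0.260) + 0.407·log₂(0.407)]
  = 0.52827 + 0.50529 + 0.52784 = 1.5614 bits

H(Y|X) = Σ_x P(x)·H(Y|X=x):
  X=0: P(X=0) = 0.333, P(Y|X=0) = (227/333, 106/333) → H(Y|X=0) = 0.90254
  X=1: P(X=1) = 0.260, P(Y|X=1) = (33/130, 97/130) → H(Y|X=1) = 0.81732
  X=2: P(X=2) = 0.407, P(Y|X=2) = (98/407, 309/407) → H(Y|X=2) = 0.79635
H(Y|X) = 0.333·0.90254 + 0.260·0.81732 + 0.407·0.79635 = 0.8372 bits

H(X,Y) = -Σ_{x,y} P(x,y) log₂ P(x,y). Per-cell terms -P(x,y)·log₂P(x,y):
  X=0: 0.48561, 0.34321
  X=1: 0.25881, 0.45898
  X=2: 0.32841, 0.52355
Sum of the 6 terms: H(X,Y) = 2.3986 bits

Chain rule check:
  H(X) + H(Y|X) = 1.5614 + 0.8372 = 2.3986 bits
  H(X,Y) = 2.3986 bits
✓ Chain rule verified.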